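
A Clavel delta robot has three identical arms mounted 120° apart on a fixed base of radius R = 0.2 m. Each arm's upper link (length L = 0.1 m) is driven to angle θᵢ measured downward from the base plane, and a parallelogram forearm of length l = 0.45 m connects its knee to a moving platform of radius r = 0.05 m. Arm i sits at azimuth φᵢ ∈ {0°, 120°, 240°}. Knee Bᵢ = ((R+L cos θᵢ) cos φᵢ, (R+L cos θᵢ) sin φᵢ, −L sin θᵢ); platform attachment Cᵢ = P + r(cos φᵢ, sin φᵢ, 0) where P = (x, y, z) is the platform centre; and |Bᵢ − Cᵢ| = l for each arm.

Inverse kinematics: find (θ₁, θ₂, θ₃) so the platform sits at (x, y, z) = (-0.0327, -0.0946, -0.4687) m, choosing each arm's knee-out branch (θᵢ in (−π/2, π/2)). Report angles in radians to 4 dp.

θ₁ = 1.1344, θ₂ = 1.3088, θ₃ = 0.4360

rotate P by −φ1: (-0.0327, -0.0946, -0.4687)
  A=0.1827, B=-0.4687, C=(l²−L²−A²−y'²−z²)/(2L)=-0.3475
  √(A²+B²)=0.5030;  θ1 = -1.1991+2.3335 ≈ 1.1344
rotate P by −φ2: (-0.0656, 0.0756, -0.4687)
  A cos θ + B sin θ = C:  0.2156·cos θ + -0.4687·sin θ = -0.3969
  γ=atan2(-0.4687,0.2156)=-1.1397;  ψ=arccos(-0.7692)=2.4485;  θ2=γ+ψ≈1.3088
rotate P by −φ3: (0.0983, 0.0190, -0.4687)
  e−x'=0.0517;  (l²−L²−(e−x')²−y'²−z²)/2L = -0.1511
  γ=atan2(-0.4687,0.0517)=-1.4609;  ψ=arccos(-0.3204)=1.8969;  θ3=γ+ψ≈0.4360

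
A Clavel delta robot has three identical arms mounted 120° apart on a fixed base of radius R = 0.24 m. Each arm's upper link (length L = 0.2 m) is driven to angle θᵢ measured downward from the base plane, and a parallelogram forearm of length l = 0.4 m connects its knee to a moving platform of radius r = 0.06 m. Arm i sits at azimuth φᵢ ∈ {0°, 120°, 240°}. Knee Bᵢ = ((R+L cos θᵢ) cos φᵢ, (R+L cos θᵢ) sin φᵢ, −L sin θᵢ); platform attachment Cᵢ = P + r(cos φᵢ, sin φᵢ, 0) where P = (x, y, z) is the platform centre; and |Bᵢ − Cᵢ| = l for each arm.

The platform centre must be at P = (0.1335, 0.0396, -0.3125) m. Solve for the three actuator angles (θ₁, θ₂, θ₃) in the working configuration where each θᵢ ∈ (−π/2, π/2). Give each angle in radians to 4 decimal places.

arm 1 (φ=0.0°): x'=0.1335, y'=0.0396
  A cos θ + B sin θ = C:  0.0465·cos θ + -0.3125·sin θ = 0.0465
  γ=atan2(-0.3125,0.0465)=-1.4231;  ψ=arccos(0.1473)=1.4230;  θ1=γ+ψ≈-0.0001
arm 2 (φ=120.0°): x'=-0.0325, y'=-0.1354
  A=0.2125, B=-0.3125, C=(l²−L²−A²−y'²−z²)/(2L)=-0.1028
  γ=atan2(-0.3125,0.2125)=-0.9737;  ψ=arccos(-0.2721)=1.8464;  θ2=γ+ψ≈0.8727
φ3=240.0° → target in arm frame (-0.1010, 0.0958)
  e−x'=0.2810;  (l²−L²−(e−x')²−y'²−z²)/2L = -0.1646
  √(A²+B²)=0.4203;  θ3 = -0.8383+1.9731 ≈ 1.1347

θ₁ = -0.0001, θ₂ = 0.8727, θ₃ = 1.1347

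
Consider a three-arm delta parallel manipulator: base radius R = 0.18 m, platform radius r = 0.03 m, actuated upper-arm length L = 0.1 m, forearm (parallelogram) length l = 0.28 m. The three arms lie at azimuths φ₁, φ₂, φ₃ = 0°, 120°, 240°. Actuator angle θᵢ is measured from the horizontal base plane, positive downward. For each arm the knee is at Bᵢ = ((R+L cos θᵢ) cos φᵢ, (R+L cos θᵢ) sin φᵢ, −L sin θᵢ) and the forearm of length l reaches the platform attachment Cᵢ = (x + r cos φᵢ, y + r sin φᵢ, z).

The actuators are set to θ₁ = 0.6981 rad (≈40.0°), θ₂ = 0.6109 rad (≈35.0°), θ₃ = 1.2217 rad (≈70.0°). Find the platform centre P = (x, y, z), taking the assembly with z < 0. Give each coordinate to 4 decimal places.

φ1=0.0°: virtual centre (0.2266, 0.0000, -0.0643), radius l
φ2=120.0°: virtual centre (-0.1160, 0.2008, -0.0574), radius l
arm 3 at φ=240.0°: e+L cos θ3 = 0.1842;  S3 = (-0.0921, -0.1595, -0.0940)
|S₂|²−|S₁|² = 0.0016;  |S₃|²−|S₁|² = -0.0127
plane₁₂: -0.6851x+0.4017y+0.0138z = 0.0016
det = 0.4746;  x = 0.0097+-0.0410z,  y = 0.0205+-0.1043z
quadratic in z: (1.0126)z²+(0.1420)z+(-0.0268)=0, √Δ=0.3588 → z ∈ {-0.2473, 0.1070}; z = -0.2473 (taking z<0)
x = 0.0198, y = 0.0463

(0.0198, 0.0463, -0.2473)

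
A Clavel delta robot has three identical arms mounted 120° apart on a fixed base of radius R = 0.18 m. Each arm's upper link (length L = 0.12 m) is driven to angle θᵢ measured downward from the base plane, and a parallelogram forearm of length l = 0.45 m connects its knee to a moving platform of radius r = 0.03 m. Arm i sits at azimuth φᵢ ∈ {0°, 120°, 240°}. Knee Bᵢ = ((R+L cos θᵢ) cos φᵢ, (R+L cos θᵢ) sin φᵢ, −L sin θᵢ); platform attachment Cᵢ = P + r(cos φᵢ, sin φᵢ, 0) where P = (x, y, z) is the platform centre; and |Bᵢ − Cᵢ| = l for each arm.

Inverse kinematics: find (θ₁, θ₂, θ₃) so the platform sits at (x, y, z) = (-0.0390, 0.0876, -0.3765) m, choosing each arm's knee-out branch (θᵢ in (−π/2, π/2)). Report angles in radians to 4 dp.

θ₁ = 0.4360, θ₂ = -0.3495, θ₃ = 0.5233

arm 1 (φ=0.0°): x'=-0.0390, y'=0.0876
  e−x'=0.1890;  (l²−L²−(e−x')²−y'²−z²)/2L = 0.0123
  γ=atan2(-0.3765,0.1890)=-1.1056;  ψ=arccos(0.0292)=1.5416;  θ1=γ+ψ≈0.4360
φ2=120.0° → target in arm frame (0.0954, -0.0100)
  A=0.0546, B=-0.3765, C=(l²−L²−A²−y'²−z²)/(2L)=0.1803
  θ2 = atan2(B,A) + arccos(C/0.3804) = -0.3495
φ3=240.0° → target in arm frame (-0.0564, -0.0776)
  e−x'=0.2064;  (l²−L²−(e−x')²−y'²−z²)/2L = -0.0094
  √(A²+B²)=0.4293;  θ3 = -1.0694+1.5927 ≈ 0.5233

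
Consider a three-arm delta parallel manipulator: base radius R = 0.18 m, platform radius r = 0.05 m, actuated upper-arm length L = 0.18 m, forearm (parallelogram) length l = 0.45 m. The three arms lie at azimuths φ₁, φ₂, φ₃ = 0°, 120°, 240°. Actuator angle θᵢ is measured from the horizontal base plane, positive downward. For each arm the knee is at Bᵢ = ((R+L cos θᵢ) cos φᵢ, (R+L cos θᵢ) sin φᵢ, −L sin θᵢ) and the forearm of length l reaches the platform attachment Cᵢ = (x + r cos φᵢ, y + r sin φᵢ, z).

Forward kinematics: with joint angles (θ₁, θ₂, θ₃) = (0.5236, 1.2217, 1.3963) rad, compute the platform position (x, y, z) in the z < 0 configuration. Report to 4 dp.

(0.1547, 0.0344, -0.5191)

S1 = (0.2859·cos0.0°, 0.2859·sin0.0°, -0.0900) = (0.2859, 0.0000, -0.0900)
φ2=120.0°: virtual centre (-0.0958, 0.1659, -0.1691), radius l
φ3=240.0°: virtual centre (-0.0806, -0.1396, -0.1773), radius l
eliminate P² terms by subtracting sphere 1 from 2 and 3
[-0.7633 0.3318 -0.1583]·P = -0.0245;  [-0.7330 -0.2793 -0.1745]·P = -0.0324
det = 0.4564;  x = 0.0386+-0.2237z,  y = 0.0148+-0.0377z
quadratic in z: (1.0515)z²+(0.2896)z+(-0.1330)=0, √Δ=0.8021 → z ∈ {-0.5191, 0.2437}; z = -0.5191 (taking z<0)
x = 0.1547, y = 0.0344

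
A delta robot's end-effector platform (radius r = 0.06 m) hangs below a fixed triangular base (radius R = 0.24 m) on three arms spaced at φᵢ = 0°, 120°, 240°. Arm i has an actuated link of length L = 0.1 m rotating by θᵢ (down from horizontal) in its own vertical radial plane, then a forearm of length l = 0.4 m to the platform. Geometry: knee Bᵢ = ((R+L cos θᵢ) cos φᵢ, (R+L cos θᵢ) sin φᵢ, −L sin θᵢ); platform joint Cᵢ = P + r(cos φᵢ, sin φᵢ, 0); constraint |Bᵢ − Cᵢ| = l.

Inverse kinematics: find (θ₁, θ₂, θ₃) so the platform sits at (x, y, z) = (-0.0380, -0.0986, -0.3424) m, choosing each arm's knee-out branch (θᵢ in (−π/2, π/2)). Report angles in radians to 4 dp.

θ₁ = 0.8733, θ₂ = 1.0477, θ₃ = -0.1744

arm 1 (φ=0.0°): x'=-0.0380, y'=-0.0986
  A cos θ + B sin θ = C:  0.2180·cos θ + -0.3424·sin θ = -0.1224
  θ1 = atan2(B,A) + arccos(C/0.4059) = 0.8733
rotate P by −φ2: (-0.0664, 0.0822, -0.3424)
  A cos θ + B sin θ = C:  0.2464·cos θ + -0.3424·sin θ = -0.1735
  γ=atan2(-0.3424,0.2464)=-0.9470;  ψ=arccos(-0.4113)=1.9947;  θ2=γ+ψ≈1.0477
rotate P by −φ3: (0.1044, 0.0164, -0.3424)
  e−x'=0.0756;  (l²−L²−(e−x')²−y'²−z²)/2L = 0.1339
  θ3 = atan2(B,A) + arccos(C/0.3506) = -0.1744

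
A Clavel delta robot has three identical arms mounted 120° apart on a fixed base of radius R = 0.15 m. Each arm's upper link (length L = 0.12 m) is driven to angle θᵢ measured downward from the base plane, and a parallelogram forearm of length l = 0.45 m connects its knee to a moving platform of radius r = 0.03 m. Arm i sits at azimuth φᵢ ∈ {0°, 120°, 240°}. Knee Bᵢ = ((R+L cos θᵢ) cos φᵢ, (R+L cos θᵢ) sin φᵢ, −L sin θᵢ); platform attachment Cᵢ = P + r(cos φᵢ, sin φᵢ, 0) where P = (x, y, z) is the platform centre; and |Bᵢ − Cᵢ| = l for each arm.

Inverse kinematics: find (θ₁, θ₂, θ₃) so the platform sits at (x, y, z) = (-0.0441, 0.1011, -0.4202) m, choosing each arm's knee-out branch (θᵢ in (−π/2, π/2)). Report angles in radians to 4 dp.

arm 1 (φ=0.0°): x'=-0.0441, y'=0.1011
  A cos θ + B sin θ = C:  0.1641·cos θ + -0.4202·sin θ = -0.1067
  θ1 = atan2(B,A) + arccos(C/0.4511) = 0.6112
rotate P by −φ2: (0.1096, -0.0124, -0.4202)
  A cos θ + B sin θ = C:  0.0104·cos θ + -0.4202·sin θ = 0.0470
  √(A²+B²)=0.4203;  θ2 = -1.5461+1.4588 ≈ -0.0872
φ3=240.0° → target in arm frame (-0.0655, -0.0887)
  A=0.1855, B=-0.4202, C=(l²−L²−A²−y'²−z²)/(2L)=-0.1281
  γ=atan2(-0.4202,0.1855)=-1.1551;  ψ=arccos(-0.2790)=1.8535;  θ3=γ+ψ≈0.6985

θ₁ = 0.6112, θ₂ = -0.0872, θ₃ = 0.6985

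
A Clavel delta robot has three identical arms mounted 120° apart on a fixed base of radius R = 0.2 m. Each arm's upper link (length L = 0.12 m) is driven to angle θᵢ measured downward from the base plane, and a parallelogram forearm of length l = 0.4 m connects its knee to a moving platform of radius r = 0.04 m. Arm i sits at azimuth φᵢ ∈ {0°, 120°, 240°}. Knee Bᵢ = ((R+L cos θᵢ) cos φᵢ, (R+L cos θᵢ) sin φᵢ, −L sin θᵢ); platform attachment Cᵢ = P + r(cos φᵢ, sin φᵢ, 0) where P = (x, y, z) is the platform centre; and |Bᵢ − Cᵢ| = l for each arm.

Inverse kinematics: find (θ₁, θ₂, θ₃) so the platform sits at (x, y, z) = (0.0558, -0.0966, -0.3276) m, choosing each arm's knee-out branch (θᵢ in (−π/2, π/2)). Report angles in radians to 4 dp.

θ₁ = 0.0869, θ₂ = 1.0468, θ₃ = 0.0872

φ1=0.0° → target in arm frame (0.0558, -0.0966)
  A=0.1042, B=-0.3276, C=(l²−L²−A²−y'²−z²)/(2L)=0.0754
  θ1 = atan2(B,A) + arccos(C/0.3438) = 0.0869
φ2=120.0° → target in arm frame (-0.1116, 0.0000)
  e−x'=0.2716;  (l²−L²−(e−x')²−y'²−z²)/2L = -0.1478
  γ=atan2(-0.3276,0.2716)=-0.8787;  ψ=arccos(-0.3473)=1.9255;  θ2=γ+ψ≈1.0468
rotate P by −φ3: (0.0558, 0.0966, -0.3276)
  A cos θ + B sin θ = C:  0.1042·cos θ + -0.3276·sin θ = 0.0753
  γ=atan2(-0.3276,0.1042)=-1.2627;  ψ=arccos(0.2191)=1.3499;  θ3=γ+ψ≈0.0872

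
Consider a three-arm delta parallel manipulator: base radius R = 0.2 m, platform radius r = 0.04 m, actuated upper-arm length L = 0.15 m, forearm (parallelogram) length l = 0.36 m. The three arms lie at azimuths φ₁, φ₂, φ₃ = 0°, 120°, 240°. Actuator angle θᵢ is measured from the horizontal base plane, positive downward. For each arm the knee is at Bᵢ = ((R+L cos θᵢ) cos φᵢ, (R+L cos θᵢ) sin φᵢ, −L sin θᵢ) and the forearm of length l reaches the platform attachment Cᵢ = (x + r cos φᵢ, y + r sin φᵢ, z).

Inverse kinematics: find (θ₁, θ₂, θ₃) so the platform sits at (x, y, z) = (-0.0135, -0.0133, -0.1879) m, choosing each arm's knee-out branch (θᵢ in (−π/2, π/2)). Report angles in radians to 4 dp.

θ₁ = 0.1739, θ₂ = 0.0876, θ₃ = -0.1749

φ1=0.0° → target in arm frame (-0.0135, -0.0133)
  e−x'=0.1735;  (l²−L²−(e−x')²−y'²−z²)/2L = 0.1384
  √(A²+B²)=0.2558;  θ1 = -0.8252+0.9991 ≈ 0.1739
arm 2 (φ=120.0°): x'=-0.0048, y'=0.0183
  A=0.1648, B=-0.1879, C=(l²−L²−A²−y'²−z²)/(2L)=0.1477
  θ2 = atan2(B,A) + arccos(C/0.2499) = 0.0876
rotate P by −φ3: (0.0183, -0.0050, -0.1879)
  A cos θ + B sin θ = C:  0.1417·cos θ + -0.1879·sin θ = 0.1723
  γ=atan2(-0.1879,0.1417)=-0.9246;  ψ=arccos(0.7319)=0.7496;  θ3=γ+ψ≈-0.1749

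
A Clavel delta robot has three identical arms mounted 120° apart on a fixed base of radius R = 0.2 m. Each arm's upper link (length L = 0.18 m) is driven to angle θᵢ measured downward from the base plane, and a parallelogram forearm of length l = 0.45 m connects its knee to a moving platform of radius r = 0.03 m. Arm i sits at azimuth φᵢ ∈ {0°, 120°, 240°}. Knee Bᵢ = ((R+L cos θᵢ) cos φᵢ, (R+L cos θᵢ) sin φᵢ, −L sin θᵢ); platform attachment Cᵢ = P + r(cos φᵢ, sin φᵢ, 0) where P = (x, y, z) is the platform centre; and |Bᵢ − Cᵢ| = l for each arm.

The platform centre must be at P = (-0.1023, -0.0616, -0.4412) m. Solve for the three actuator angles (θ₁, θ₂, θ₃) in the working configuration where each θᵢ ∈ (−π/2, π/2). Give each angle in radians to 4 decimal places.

θ₁ = 1.1343, θ₂ = 0.7853, θ₃ = 0.3492

φ1=0.0° → target in arm frame (-0.1023, -0.0616)
  e−x'=0.2723;  (l²−L²−(e−x')²−y'²−z²)/2L = -0.2847
  γ=atan2(-0.4412,0.2723)=-1.0178;  ψ=arccos(-0.5492)=2.1522;  θ1=γ+ψ≈1.1343
arm 2 (φ=120.0°): x'=-0.0022, y'=0.1194
  e−x'=0.1722;  (l²−L²−(e−x')²−y'²−z²)/2L = -0.1902
  γ=atan2(-0.4412,0.1722)=-1.1987;  ψ=arccos(-0.4015)=1.9840;  θ2=γ+ψ≈0.7853
rotate P by −φ3: (0.1045, -0.0578, -0.4412)
  A cos θ + B sin θ = C:  0.0655·cos θ + -0.4412·sin θ = -0.0894
  θ3 = atan2(B,A) + arccos(C/0.4460) = 0.3492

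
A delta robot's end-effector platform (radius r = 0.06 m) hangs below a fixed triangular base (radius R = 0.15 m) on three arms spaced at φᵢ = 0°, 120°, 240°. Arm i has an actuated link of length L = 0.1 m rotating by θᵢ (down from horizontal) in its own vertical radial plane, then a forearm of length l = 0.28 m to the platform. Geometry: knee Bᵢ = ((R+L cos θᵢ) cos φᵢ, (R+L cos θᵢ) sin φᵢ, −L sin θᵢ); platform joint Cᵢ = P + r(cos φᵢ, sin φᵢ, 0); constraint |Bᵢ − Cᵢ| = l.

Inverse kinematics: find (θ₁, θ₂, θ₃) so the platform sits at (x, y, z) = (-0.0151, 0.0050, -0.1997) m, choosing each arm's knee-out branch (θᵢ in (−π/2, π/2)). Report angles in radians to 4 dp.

θ₁ = 0.0875, θ₂ = -0.1741, θ₃ = -0.0866

φ1=0.0° → target in arm frame (-0.0151, 0.0050)
  e−x'=0.1051;  (l²−L²−(e−x')²−y'²−z²)/2L = 0.0872
  θ1 = atan2(B,A) + arccos(C/0.2257) = 0.0875
arm 2 (φ=120.0°): x'=0.0119, y'=0.0106
  e−x'=0.0781;  (l²−L²−(e−x')²−y'²−z²)/2L = 0.1115
  γ=atan2(-0.1997,0.0781)=-1.1979;  ψ=arccos(0.5201)=1.0238;  θ2=γ+ψ≈-0.1741
arm 3 (φ=240.0°): x'=0.0032, y'=-0.0156
  A cos θ + B sin θ = C:  0.0868·cos θ + -0.1997·sin θ = 0.1037
  θ3 = atan2(B,A) + arccos(C/0.2177) = -0.0866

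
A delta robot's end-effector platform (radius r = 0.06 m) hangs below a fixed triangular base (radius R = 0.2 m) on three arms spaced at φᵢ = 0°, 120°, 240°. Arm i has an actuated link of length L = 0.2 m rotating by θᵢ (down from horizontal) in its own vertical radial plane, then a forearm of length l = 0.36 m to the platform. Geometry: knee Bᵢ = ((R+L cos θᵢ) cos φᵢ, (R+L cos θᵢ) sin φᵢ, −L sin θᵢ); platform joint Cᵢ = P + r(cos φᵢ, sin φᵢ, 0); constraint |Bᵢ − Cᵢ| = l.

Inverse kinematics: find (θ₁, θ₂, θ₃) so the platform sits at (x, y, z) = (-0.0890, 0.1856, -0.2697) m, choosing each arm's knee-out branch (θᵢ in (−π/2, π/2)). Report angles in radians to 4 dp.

θ₁ = 1.2216, θ₂ = -0.3489, θ₃ = 1.3088

φ1=0.0° → target in arm frame (-0.0890, 0.1856)
  e−x'=0.2290;  (l²−L²−(e−x')²−y'²−z²)/2L = -0.1751
  γ=atan2(-0.2697,0.2290)=-0.8668;  ψ=arccos(-0.4948)=2.0884;  θ1=γ+ψ≈1.2216
arm 2 (φ=120.0°): x'=0.2052, y'=-0.0157
  e−x'=-0.0652;  (l²−L²−(e−x')²−y'²−z²)/2L = 0.0309
  γ=atan2(-0.2697,-0.0652)=-1.8081;  ψ=arccos(0.1114)=1.4592;  θ2=γ+ψ≈-0.3489
rotate P by −φ3: (-0.1162, -0.1699, -0.2697)
  A=0.2562, B=-0.2697, C=(l²−L²−A²−y'²−z²)/(2L)=-0.1941
  θ3 = atan2(B,A) + arccos(C/0.3720) = 1.3088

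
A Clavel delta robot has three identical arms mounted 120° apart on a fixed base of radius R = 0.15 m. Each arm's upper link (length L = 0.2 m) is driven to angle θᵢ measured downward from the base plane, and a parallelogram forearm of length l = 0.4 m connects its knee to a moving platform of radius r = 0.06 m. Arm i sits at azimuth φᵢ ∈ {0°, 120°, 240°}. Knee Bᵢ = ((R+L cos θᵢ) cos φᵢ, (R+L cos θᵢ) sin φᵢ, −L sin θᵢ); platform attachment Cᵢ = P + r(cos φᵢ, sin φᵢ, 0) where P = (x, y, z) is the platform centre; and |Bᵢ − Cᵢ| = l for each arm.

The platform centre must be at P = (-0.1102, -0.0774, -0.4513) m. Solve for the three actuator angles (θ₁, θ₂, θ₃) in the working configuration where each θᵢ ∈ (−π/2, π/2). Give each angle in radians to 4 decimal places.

θ₁ = 1.1343, θ₂ = 0.8725, θ₃ = 0.4362

φ1=0.0° → target in arm frame (-0.1102, -0.0774)
  A cos θ + B sin θ = C:  0.2002·cos θ + -0.4513·sin θ = -0.3244
  √(A²+B²)=0.4937;  θ1 = -1.1533+2.2876 ≈ 1.1343
rotate P by −φ2: (-0.0119, 0.1341, -0.4513)
  A cos θ + B sin θ = C:  0.1019·cos θ + -0.4513·sin θ = -0.2801
  γ=atan2(-0.4513,0.1019)=-1.3487;  ψ=arccos(-0.6055)=2.2212;  θ2=γ+ψ≈0.8725
arm 3 (φ=240.0°): x'=0.1221, y'=-0.0567
  e−x'=-0.0321;  (l²−L²−(e−x')²−y'²−z²)/2L = -0.2198
  √(A²+B²)=0.4524;  θ3 = -1.6419+2.0781 ≈ 0.4362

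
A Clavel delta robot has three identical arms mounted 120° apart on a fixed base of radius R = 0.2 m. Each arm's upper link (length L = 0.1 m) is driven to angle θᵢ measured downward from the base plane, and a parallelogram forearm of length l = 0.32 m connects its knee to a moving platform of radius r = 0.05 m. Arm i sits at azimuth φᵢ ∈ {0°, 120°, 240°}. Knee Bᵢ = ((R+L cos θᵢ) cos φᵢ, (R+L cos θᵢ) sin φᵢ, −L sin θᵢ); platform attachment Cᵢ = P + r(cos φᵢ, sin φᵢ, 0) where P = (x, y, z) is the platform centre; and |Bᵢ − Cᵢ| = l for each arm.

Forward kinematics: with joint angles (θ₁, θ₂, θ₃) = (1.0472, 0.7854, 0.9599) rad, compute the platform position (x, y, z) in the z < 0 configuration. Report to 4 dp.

centre 1 = (0.2000·cos0.0°, 0.2000·sin0.0°, -0.0866) = (0.2000, 0.0000, -0.0866)
arm 2 at φ=120.0°: (R−r)+L cos θ2 = 0.2207;  centre 2 = (-0.1104, 0.1911, -0.0707)
φ3=240.0°: virtual centre (-0.1037, -0.1796, -0.0819), radius l
|centre ₂|²−|centre ₁|² = 0.0062;  |centre ₃|²−|centre ₁|² = 0.0022
[-0.6207 0.3823 0.0318]·P = 0.0062;  [-0.6074 -0.3592 0.0094]·P = 0.0022
det = 0.4551;  x = -0.0068+0.0330z,  y = 0.0053+-0.0296z
sphere 1 gives Az²+Bz+C=0 with A=1.0020, B=0.1593, C=-0.0521;  B²−4AC=0.2343;  roots -0.3210, 0.1621;  negative root z = -0.3210
x = -0.0173, y = 0.0148

(-0.0173, 0.0148, -0.3210)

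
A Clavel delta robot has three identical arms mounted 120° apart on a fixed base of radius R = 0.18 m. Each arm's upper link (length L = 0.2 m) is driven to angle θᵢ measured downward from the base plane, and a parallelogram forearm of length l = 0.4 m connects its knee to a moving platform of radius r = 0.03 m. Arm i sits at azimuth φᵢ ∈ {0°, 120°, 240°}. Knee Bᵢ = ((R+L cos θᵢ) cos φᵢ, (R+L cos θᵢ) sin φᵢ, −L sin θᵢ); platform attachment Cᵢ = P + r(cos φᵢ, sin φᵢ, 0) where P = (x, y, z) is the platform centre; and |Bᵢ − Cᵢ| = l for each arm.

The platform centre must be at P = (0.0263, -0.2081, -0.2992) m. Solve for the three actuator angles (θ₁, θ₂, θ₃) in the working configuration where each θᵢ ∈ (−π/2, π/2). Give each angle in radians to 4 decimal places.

θ₁ = 0.6110, θ₂ = 1.3964, θ₃ = -0.1749

rotate P by −φ1: (0.0263, -0.2081, -0.2992)
  A cos θ + B sin θ = C:  0.1237·cos θ + -0.2992·sin θ = -0.0703
  θ1 = atan2(B,A) + arccos(C/0.3238) = 0.6110
φ2=120.0° → target in arm frame (-0.1934, 0.0813)
  A=0.3434, B=-0.2992, C=(l²−L²−A²−y'²−z²)/(2L)=-0.2351
  γ=atan2(-0.2992,0.3434)=-0.7168;  ψ=arccos(-0.5161)=2.1131;  θ2=γ+ψ≈1.3964
φ3=240.0° → target in arm frame (0.1671, 0.1268)
  A=-0.0171, B=-0.2992, C=(l²−L²−A²−y'²−z²)/(2L)=0.0353
  √(A²+B²)=0.2997;  θ3 = -1.6278+1.4529 ≈ -0.1749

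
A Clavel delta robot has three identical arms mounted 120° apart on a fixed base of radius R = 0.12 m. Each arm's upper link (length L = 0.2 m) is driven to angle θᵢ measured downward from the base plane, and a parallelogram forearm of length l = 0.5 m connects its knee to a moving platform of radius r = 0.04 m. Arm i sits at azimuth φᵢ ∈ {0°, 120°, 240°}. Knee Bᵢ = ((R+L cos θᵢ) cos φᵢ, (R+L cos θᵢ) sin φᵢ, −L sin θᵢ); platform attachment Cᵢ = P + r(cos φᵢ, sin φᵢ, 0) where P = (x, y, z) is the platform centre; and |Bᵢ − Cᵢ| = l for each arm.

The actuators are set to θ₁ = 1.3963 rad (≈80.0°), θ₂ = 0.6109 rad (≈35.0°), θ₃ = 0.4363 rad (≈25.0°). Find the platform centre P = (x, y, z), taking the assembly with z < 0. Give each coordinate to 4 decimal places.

(-0.2581, -0.0345, -0.5284)

arm 1 at φ=0.0°: (R−r)+L cos θ1 = 0.1147;  S1 = (0.1147, 0.0000, -0.1970)
φ2=120.0°: virtual centre (-0.1219, 0.2112, -0.1147), radius l
φ3=240.0°: virtual centre (-0.1306, -0.2263, -0.0845), radius l
|S₂|²−|S₁|² = 0.0207;  |S₃|²−|S₁|² = 0.0234
linear system: -0.4733x+0.4223y = 0.0207−0.1645z; -0.4907x+-0.4525y = 0.0234−0.2249z
det = 0.4214;  x = -0.0457+0.4020z,  y = -0.0023+0.0610z
quadratic in z: (1.1653)z²+(0.2647)z+(-0.1855)=0, √Δ=0.9667 → z ∈ {-0.5284, 0.3012}; z = -0.5284 (taking z<0)
x = -0.2581, y = -0.0345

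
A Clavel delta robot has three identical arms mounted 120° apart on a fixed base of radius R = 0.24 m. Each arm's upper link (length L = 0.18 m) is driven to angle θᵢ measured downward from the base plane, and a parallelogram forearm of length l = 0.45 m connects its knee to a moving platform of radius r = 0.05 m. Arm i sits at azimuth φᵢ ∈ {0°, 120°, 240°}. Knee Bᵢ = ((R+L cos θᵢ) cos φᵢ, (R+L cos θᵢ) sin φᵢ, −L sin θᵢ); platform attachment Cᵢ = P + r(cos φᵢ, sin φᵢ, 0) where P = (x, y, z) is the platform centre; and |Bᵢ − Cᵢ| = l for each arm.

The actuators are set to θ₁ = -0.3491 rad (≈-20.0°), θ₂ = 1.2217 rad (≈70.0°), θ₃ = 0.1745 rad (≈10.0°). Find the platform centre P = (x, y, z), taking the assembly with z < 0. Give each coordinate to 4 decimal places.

arm 1 at φ=0.0°: e+L cos θ1 = 0.3591;  centre 1 = (0.3591, 0.0000, 0.0616)
arm 2 at φ=120.0°: e+L cos θ2 = 0.2516;  centre 2 = (-0.1258, 0.2179, -0.1691)
φ3=240.0°: virtual centre (-0.1836, -0.3181, -0.0313), radius l
eliminate P² terms by subtracting sphere 1 from 2 and 3
linear system: -0.9699x+0.4357y = -0.0409−-0.4614z; -1.0856x+-0.6361y = 0.0031−-0.1856z
Cramer: x(z) = 0.0226-0.3435z;  y(z) = -0.0435+0.2944z
quadratic in z: (1.2047)z²+(0.0825)z+(-0.0836)=0, √Δ=0.6399 → z ∈ {-0.2998, 0.2314}; z = -0.2998 (taking z<0)
x = 0.1256, y = -0.1317

(0.1256, -0.1317, -0.2998)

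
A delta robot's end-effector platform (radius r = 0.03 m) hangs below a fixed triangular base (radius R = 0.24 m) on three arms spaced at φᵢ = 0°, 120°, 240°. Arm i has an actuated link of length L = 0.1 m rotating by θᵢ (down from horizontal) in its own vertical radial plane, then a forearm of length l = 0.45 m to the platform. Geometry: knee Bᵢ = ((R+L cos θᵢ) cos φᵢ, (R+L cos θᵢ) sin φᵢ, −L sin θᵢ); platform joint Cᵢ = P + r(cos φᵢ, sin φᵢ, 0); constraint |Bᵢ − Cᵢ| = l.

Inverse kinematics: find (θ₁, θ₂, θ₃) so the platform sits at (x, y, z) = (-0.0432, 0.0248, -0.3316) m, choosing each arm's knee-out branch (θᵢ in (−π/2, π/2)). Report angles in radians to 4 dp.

φ1=0.0° → target in arm frame (-0.0432, 0.0248)
  A cos θ + B sin θ = C:  0.2532·cos θ + -0.3316·sin θ = 0.0891
  √(A²+B²)=0.4172;  θ1 = -0.9187+1.3556 ≈ 0.4370
φ2=120.0° → target in arm frame (0.0431, 0.0250)
  e−x'=0.1669;  (l²−L²−(e−x')²−y'²−z²)/2L = 0.2703
  γ=atan2(-0.3316,0.1669)=-1.1044;  ψ=arccos(0.7280)=0.7554;  θ2=γ+ψ≈-0.3490
arm 3 (φ=240.0°): x'=0.0001, y'=-0.0498
  e−x'=0.2099;  (l²−L²−(e−x')²−y'²−z²)/2L = 0.1801
  √(A²+B²)=0.3924;  θ3 = -1.0065+1.0941 ≈ 0.0876

θ₁ = 0.4370, θ₂ = -0.3490, θ₃ = 0.0876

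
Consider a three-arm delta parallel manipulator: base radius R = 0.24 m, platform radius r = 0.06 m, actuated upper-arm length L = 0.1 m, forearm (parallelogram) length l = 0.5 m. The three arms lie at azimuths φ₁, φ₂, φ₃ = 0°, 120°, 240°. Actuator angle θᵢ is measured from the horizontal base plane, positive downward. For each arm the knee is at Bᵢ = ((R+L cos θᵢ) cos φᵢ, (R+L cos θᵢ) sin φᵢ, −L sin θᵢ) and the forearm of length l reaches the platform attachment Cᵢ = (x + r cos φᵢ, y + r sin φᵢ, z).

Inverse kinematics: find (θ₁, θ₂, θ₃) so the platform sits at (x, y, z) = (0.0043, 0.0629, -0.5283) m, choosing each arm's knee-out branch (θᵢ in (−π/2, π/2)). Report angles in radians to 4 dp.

rotate P by −φ1: (0.0043, 0.0629, -0.5283)
  A=0.1757, B=-0.5283, C=(l²−L²−A²−y'²−z²)/(2L)=-0.3696
  √(A²+B²)=0.5568;  θ1 = -1.2497+2.2968 ≈ 1.0471
rotate P by −φ2: (0.0523, -0.0352, -0.5283)
  A=0.1277, B=-0.5283, C=(l²−L²−A²−y'²−z²)/(2L)=-0.2832
  γ=atan2(-0.5283,0.1277)=-1.3337;  ψ=arccos(-0.5211)=2.1189;  θ2=γ+ψ≈0.7852
arm 3 (φ=240.0°): x'=-0.0566, y'=-0.0277
  A=0.2366, B=-0.5283, C=(l²−L²−A²−y'²−z²)/(2L)=-0.4793
  θ3 = atan2(B,A) + arccos(C/0.5789) = 1.3966

θ₁ = 1.0471, θ₂ = 0.7852, θ₃ = 1.3966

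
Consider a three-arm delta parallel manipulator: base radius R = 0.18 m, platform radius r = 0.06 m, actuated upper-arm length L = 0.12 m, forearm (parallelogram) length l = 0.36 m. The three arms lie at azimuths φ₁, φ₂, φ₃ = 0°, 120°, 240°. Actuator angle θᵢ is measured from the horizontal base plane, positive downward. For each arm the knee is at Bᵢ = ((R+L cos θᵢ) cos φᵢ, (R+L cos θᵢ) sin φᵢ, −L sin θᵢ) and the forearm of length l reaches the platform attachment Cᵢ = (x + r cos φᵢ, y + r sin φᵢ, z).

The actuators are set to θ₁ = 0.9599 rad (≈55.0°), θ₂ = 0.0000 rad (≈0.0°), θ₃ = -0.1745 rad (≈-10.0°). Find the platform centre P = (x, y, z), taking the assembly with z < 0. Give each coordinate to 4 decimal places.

(-0.1195, -0.0140, -0.2835)

arm 1 at φ=0.0°: ρ1 = 0.1888;  centre 1 = (0.1888, 0.0000, -0.0983)
centre 2 = (0.2400·cos120.0°, 0.2400·sin120.0°, 0.0000) = (-0.1200, 0.2078, 0.0000)
arm 3 at φ=240.0°: ρ3 = 0.2382;  centre 3 = (-0.1191, -0.2063, 0.0208)
eliminate P² terms by subtracting sphere 1 from 2 and 3
[-0.6177 0.4157 0.1966]·P = 0.0123;  [-0.6158 -0.4125 0.2383]·P = 0.0118
Cramer: x(z) = -0.0196+0.3527z;  y(z) = 0.0005+0.0511z
sphere 1 gives Az²+Bz+C=0 with A=1.1270, B=0.0497, C=-0.0765;  B²−4AC=0.3474;  roots -0.2835, 0.2395;  negative root z = -0.2835
x = -0.1195, y = -0.0140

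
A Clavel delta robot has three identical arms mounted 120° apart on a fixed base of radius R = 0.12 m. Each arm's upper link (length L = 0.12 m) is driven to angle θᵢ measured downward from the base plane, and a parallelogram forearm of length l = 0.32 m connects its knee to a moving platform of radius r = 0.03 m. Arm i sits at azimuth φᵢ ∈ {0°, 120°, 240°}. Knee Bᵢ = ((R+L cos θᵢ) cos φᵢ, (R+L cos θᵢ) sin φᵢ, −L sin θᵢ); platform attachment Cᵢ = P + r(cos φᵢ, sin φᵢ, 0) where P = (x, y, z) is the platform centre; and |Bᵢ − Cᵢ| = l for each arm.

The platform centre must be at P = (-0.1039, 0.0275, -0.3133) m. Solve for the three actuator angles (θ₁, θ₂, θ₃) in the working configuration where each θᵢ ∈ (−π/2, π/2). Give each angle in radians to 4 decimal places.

rotate P by −φ1: (-0.1039, 0.0275, -0.3133)
  A=0.1939, B=-0.3133, C=(l²−L²−A²−y'²−z²)/(2L)=-0.2021
  √(A²+B²)=0.3684;  θ1 = -1.0166+2.1515 ≈ 1.1349
arm 2 (φ=120.0°): x'=0.0758, y'=0.0762
  e−x'=0.0142;  (l²−L²−(e−x')²−y'²−z²)/2L = -0.0674
  γ=atan2(-0.3133,0.0142)=-1.5254;  ψ=arccos(-0.2148)=1.7873;  θ2=γ+ψ≈0.2619
rotate P by −φ3: (0.0281, -0.1037, -0.3133)
  A cos θ + B sin θ = C:  0.0619·cos θ + -0.3133·sin θ = -0.1031
  √(A²+B²)=0.3193;  θ3 = -1.3758+1.8995 ≈ 0.5237

θ₁ = 1.1349, θ₂ = 0.2619, θ₃ = 0.5237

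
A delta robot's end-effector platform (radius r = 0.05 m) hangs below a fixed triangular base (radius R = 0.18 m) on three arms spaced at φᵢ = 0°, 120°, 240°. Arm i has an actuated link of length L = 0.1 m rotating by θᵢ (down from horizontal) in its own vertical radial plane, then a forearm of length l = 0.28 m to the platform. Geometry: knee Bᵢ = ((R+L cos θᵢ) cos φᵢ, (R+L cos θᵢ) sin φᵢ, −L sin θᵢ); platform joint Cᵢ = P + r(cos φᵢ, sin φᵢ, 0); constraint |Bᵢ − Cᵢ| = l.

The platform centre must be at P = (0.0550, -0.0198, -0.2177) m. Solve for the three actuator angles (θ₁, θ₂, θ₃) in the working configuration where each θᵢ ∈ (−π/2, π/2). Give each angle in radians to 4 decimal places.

arm 1 (φ=0.0°): x'=0.0550, y'=-0.0198
  e−x'=0.0750;  (l²−L²−(e−x')²−y'²−z²)/2L = 0.0749
  γ=atan2(-0.2177,0.0750)=-1.2390;  ψ=arccos(0.3255)=1.2393;  θ1=γ+ψ≈0.0002
φ2=120.0° → target in arm frame (-0.0446, -0.0377)
  A=0.1746, B=-0.2177, C=(l²−L²−A²−y'²−z²)/(2L)=-0.0546
  √(A²+B²)=0.2791;  θ2 = -0.8947+1.7677 ≈ 0.8730
φ3=240.0° → target in arm frame (-0.0104, 0.0575)
  A=0.1404, B=-0.2177, C=(l²−L²−A²−y'²−z²)/(2L)=-0.0100
  √(A²+B²)=0.2590;  θ3 = -0.9982+1.6095 ≈ 0.6113

θ₁ = 0.0002, θ₂ = 0.8730, θ₃ = 0.6113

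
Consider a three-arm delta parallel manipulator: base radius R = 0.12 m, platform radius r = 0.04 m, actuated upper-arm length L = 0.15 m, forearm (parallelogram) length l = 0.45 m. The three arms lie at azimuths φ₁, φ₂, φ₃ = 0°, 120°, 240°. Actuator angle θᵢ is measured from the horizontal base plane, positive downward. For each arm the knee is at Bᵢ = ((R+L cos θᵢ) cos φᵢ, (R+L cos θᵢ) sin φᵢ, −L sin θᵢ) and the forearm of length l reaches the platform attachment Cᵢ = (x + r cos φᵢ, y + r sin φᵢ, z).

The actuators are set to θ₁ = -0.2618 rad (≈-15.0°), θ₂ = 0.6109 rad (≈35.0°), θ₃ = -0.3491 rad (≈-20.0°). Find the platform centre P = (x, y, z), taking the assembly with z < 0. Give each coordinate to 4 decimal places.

(0.0674, -0.1399, -0.3588)

centre 1 = (0.2249·cos0.0°, 0.2249·sin0.0°, 0.0388) = (0.2249, 0.0000, 0.0388)
arm 2 at φ=120.0°: ρ2 = 0.2029;  centre 2 = (-0.1014, 0.1757, -0.0860)
φ3=240.0°: virtual centre (-0.1105, -0.1914, 0.0513), radius l
eliminate P² terms by subtracting sphere 1 from 2 and 3
[-0.6526 0.3514 -0.2497]·P = -0.0035;  [-0.6707 -0.3827 0.0250]·P = -0.0006
Cramer: x(z) = 0.0032-0.1788z;  y(z) = -0.0040+0.3786z
into |P−centre ₁|² = l²: 1.1753z² + -0.0014z + -0.1518 = 0;  Δ = 0.7139;  z = -0.3588 or 0.3600 → z<0 root = -0.3588
x = 0.0674, y = -0.1399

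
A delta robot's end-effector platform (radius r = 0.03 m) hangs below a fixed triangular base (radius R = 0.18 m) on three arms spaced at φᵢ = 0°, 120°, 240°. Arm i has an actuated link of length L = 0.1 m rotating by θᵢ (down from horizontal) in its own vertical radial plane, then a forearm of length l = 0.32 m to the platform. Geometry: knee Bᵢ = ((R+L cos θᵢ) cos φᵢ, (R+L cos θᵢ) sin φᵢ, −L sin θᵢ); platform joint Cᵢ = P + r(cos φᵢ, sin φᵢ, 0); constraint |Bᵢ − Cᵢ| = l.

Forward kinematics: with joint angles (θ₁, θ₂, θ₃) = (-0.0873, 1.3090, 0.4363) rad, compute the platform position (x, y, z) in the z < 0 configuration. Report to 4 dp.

centre 1 = (0.2496·cos0.0°, 0.2496·sin0.0°, 0.0087) = (0.2496, 0.0000, 0.0087)
φ2=120.0°: virtual centre (-0.0879, 0.1523, -0.0966), radius l
centre 3 = (0.2406·cos240.0°, 0.2406·sin240.0°, -0.0423) = (-0.1203, -0.2084, -0.0423)
eliminate P² terms by subtracting sphere 1 from 2 and 3
plane₁₂: -0.6751x+0.3046y+-0.2106z = -0.0221
det = 0.5068;  x = 0.0198+-0.2345z,  y = -0.0287+0.1717z
into |P−centre ₁|² = l²: 1.0845z² + 0.0805z + -0.0487 = 0;  Δ = 0.2177;  z = -0.2522 or 0.1780 → z<0 root = -0.2522
x = 0.0790, y = -0.0720

(0.0790, -0.0720, -0.2522)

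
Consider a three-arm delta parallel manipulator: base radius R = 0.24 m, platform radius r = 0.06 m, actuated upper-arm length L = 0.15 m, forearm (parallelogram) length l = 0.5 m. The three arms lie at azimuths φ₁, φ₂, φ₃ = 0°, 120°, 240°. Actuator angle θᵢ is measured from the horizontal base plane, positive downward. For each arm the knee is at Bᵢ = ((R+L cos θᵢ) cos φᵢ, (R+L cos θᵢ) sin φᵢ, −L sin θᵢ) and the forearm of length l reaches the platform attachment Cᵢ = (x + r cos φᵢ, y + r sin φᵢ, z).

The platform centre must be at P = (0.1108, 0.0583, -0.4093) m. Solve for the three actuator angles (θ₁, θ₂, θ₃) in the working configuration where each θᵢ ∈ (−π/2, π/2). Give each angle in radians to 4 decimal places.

θ₁ = -0.2614, θ₂ = 0.3491, θ₃ = 0.7857

rotate P by −φ1: (0.1108, 0.0583, -0.4093)
  A cos θ + B sin θ = C:  0.0692·cos θ + -0.4093·sin θ = 0.1726
  γ=atan2(-0.4093,0.0692)=-1.4033;  ψ=arccos(0.4158)=1.1419;  θ1=γ+ψ≈-0.2614
rotate P by −φ2: (-0.0049, -0.1251, -0.4093)
  e−x'=0.1849;  (l²−L²−(e−x')²−y'²−z²)/2L = 0.0338
  θ2 = atan2(B,A) + arccos(C/0.4491) = 0.3491
rotate P by −φ3: (-0.1059, 0.0668, -0.4093)
  e−x'=0.2859;  (l²−L²−(e−x')²−y'²−z²)/2L = -0.0874
  γ=atan2(-0.4093,0.2859)=-0.9611;  ψ=arccos(-0.1751)=1.7468;  θ3=γ+ψ≈0.7857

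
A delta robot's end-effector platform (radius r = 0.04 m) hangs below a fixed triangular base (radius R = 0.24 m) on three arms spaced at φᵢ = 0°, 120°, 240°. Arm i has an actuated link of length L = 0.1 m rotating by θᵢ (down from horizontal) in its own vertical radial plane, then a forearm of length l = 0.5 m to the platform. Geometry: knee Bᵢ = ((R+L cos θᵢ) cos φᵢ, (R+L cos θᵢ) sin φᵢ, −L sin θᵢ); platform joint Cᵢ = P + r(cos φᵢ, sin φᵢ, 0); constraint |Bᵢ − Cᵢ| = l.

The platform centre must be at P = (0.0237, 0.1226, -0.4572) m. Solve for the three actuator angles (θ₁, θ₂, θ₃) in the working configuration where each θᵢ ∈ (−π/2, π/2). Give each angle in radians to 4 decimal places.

θ₁ = 0.5232, θ₂ = 0.0870, θ₃ = 1.3087

φ1=0.0° → target in arm frame (0.0237, 0.1226)
  A=0.1763, B=-0.4572, C=(l²−L²−A²−y'²−z²)/(2L)=-0.0757
  θ1 = atan2(B,A) + arccos(C/0.4900) = 0.5232
rotate P by −φ2: (0.0943, -0.0818, -0.4572)
  A cos θ + B sin θ = C:  0.1057·cos θ + -0.4572·sin θ = 0.0655
  √(A²+B²)=0.4693;  θ2 = -1.3436+1.4307 ≈ 0.0870
arm 3 (φ=240.0°): x'=-0.1180, y'=-0.0408
  e−x'=0.3180;  (l²−L²−(e−x')²−y'²−z²)/2L = -0.3592
  θ3 = atan2(B,A) + arccos(C/0.5569) = 1.3087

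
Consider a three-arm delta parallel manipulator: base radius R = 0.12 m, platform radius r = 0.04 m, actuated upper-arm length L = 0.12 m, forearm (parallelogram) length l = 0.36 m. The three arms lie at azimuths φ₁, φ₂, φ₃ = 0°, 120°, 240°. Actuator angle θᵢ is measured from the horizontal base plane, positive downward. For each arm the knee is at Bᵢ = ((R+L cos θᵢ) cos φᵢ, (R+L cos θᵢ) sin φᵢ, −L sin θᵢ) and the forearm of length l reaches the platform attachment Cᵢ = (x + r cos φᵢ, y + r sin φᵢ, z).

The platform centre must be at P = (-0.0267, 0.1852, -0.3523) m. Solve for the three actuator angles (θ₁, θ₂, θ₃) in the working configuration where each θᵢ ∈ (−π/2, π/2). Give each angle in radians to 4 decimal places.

θ₁ = 0.9603, θ₂ = 0.0004, θ₃ = 1.3970

arm 1 (φ=0.0°): x'=-0.0267, y'=0.1852
  e−x'=0.1067;  (l²−L²−(e−x')²−y'²−z²)/2L = -0.2275
  γ=atan2(-0.3523,0.1067)=-1.2767;  ψ=arccos(-0.6180)=2.2370;  θ1=γ+ψ≈0.9603
arm 2 (φ=120.0°): x'=0.1737, y'=-0.0695
  e−x'=-0.0937;  (l²−L²−(e−x')²−y'²−z²)/2L = -0.0939
  √(A²+B²)=0.3646;  θ2 = -1.8308+1.8312 ≈ 0.0004
φ3=240.0° → target in arm frame (-0.1470, -0.1157)
  e−x'=0.2270;  (l²−L²−(e−x')²−y'²−z²)/2L = -0.3077
  γ=atan2(-0.3523,0.2270)=-0.9983;  ψ=arccos(-0.7342)=2.3953;  θ3=γ+ψ≈1.3970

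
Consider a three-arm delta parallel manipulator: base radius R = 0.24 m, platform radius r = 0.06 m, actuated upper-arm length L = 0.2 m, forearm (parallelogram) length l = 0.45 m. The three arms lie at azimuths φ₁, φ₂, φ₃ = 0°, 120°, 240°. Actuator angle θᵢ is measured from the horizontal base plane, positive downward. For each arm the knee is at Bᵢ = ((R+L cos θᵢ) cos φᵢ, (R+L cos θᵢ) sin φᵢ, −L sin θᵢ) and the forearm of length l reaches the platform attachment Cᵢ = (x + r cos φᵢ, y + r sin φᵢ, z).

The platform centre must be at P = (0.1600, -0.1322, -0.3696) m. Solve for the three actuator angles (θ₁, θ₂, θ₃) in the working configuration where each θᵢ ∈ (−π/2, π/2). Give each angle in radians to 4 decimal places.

θ₁ = -0.0001, θ₂ = 1.3963, θ₃ = 0.6112

φ1=0.0° → target in arm frame (0.1600, -0.1322)
  A=0.0200, B=-0.3696, C=(l²−L²−A²−y'²−z²)/(2L)=0.0200
  γ=atan2(-0.3696,0.0200)=-1.5167;  ψ=arccos(0.0542)=1.5166;  θ1=γ+ψ≈-0.0001
φ2=120.0° → target in arm frame (-0.1945, -0.0725)
  e−x'=0.3745;  (l²−L²−(e−x')²−y'²−z²)/2L = -0.2990
  γ=atan2(-0.3696,0.3745)=-0.7788;  ψ=arccos(-0.5683)=2.1752;  θ2=γ+ψ≈1.3963
arm 3 (φ=240.0°): x'=0.0345, y'=0.2047
  A=0.1455, B=-0.3696, C=(l²−L²−A²−y'²−z²)/(2L)=-0.0929
  √(A²+B²)=0.3972;  θ3 = -1.1957+1.8069 ≈ 0.6112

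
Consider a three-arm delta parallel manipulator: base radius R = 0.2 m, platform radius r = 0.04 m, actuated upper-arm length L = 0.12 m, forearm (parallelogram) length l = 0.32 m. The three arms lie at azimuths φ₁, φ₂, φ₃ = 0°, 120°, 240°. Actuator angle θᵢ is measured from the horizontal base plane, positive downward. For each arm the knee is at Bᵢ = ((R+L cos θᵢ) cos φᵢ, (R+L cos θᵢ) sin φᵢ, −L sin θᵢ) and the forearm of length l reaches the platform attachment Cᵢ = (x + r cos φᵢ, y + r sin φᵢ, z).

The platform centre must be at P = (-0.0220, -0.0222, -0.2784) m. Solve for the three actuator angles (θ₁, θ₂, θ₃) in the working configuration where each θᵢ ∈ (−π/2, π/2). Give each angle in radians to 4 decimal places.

θ₁ = 0.8729, θ₂ = 0.7856, θ₃ = 0.5233

rotate P by −φ1: (-0.0220, -0.0222, -0.2784)
  e−x'=0.1820;  (l²−L²−(e−x')²−y'²−z²)/2L = -0.0963
  θ1 = atan2(B,A) + arccos(C/0.3326) = 0.8729
φ2=120.0° → target in arm frame (-0.0082, 0.0302)
  e−x'=0.1682;  (l²−L²−(e−x')²−y'²−z²)/2L = -0.0780
  θ2 = atan2(B,A) + arccos(C/0.3253) = 0.7856
rotate P by −φ3: (0.0302, -0.0080, -0.2784)
  A=0.1298, B=-0.2784, C=(l²−L²−A²−y'²−z²)/(2L)=-0.0267
  γ=atan2(-0.2784,0.1298)=-1.1346;  ψ=arccos(-0.0870)=1.6579;  θ3=γ+ψ≈0.5233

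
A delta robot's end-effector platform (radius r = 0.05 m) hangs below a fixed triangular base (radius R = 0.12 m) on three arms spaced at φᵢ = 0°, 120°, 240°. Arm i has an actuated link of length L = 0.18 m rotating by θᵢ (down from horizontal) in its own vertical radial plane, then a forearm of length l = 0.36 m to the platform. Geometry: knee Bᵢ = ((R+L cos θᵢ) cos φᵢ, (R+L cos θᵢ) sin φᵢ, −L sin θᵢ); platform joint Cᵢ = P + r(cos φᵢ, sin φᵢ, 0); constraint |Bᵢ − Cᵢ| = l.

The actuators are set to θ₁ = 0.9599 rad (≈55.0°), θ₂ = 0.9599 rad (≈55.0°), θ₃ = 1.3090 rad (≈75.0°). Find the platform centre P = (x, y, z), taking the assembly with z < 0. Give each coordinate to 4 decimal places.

φ1=0.0°: virtual centre (0.1732, 0.0000, -0.1474), radius l
S2 = (0.1732·cos120.0°, 0.1732·sin120.0°, -0.1474) = (-0.0866, 0.1500, -0.1474)
arm 3 at φ=240.0°: e+L cos θ3 = 0.1166;  S3 = (-0.0583, -0.1010, -0.1739)
|S₂|²−|S₁|² = 0.0000;  |S₃|²−|S₁|² = -0.0079
[-0.5197 0.3001 0.0000]·P = 0.0000;  [-0.4631 -0.2019 -0.0528]·P = -0.0079
det = 0.2439;  x = 0.0098+-0.0650z,  y = 0.0169+-0.1126z
into |P−S₁|² = l²: 1.0169z² + 0.3123z + -0.0808 = 0;  Δ = 0.4264;  z = -0.4746 or 0.1675 → z<0 root = -0.4746
x = 0.0406, y = 0.0704

(0.0406, 0.0704, -0.4746)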